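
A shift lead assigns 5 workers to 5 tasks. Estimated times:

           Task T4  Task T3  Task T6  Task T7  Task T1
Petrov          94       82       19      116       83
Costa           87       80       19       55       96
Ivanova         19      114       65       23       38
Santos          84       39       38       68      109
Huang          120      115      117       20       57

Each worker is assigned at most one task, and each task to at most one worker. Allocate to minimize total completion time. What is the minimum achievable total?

Optimal: Petrov→Task T1 (83 min), Costa→Task T6 (19 min), Ivanova→Task T4 (19 min), Santos→Task T3 (39 min), Huang→Task T7 (20 min) — total 83+19+19+39+20 = 180 min.
Column-greedy (each task in turn goes to its cheapest remaining worker) gives 193 min, worse by 13.
Next-best assignment: Petrov→Task T6, Costa→Task T7, Ivanova→Task T4, Santos→Task T3, Huang→Task T1 = 189 min.

Min total: 180 min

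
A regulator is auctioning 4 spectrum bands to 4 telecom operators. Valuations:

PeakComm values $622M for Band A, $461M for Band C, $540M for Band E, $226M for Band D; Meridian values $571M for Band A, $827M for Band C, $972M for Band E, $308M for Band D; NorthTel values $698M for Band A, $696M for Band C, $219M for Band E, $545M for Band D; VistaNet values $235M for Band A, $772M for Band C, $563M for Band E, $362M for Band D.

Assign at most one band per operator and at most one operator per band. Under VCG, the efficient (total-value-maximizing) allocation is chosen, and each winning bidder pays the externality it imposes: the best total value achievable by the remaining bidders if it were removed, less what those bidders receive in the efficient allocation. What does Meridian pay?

Efficient allocation: PeakComm→Band A ($622M), Meridian→Band E ($972M), NorthTel→Band D ($545M), VistaNet→Band C ($772M); total welfare W = $2911M.
Meridian receives Band E at value $972M, so the others get W − 972 = $1939M.
Without Meridian: best allocation of the remaining 3 bidders over all 4 bands is PeakComm→Band E ($540M), NorthTel→Band A ($698M), VistaNet→Band C ($772M), total $2010M.
VCG payment = (others' best without Meridian) − (others' welfare with Meridian) = 2010 − 1939 = $71M.

Meridian pays $71M.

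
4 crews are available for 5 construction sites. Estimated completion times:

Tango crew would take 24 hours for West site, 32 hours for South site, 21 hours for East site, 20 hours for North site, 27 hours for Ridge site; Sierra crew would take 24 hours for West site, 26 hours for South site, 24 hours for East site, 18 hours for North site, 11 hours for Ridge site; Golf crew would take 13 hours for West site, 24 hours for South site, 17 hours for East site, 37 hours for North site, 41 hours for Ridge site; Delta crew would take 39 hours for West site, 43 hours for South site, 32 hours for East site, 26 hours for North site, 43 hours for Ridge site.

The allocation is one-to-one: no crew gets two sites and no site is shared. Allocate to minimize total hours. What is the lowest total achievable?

Min total: 71 hours

This is a one-to-one assignment (minimum-cost bipartite matching).
Optimal: Tango crew→East site (21 hours), Sierra crew→Ridge site (11 hours), Golf crew→West site (13 hours), Delta crew→North site (26 hours) — total 21+11+13+26 = 71 hours.
Row-greedy (each crew in turn takes its cheapest remaining site) gives 76 hours, worse by 5.
Swapping Tango crew↔Golf crew (Tango crew→West site 24 hours, Golf crew→East site 17 hours) adds 7.
Every other assignment is strictly worse.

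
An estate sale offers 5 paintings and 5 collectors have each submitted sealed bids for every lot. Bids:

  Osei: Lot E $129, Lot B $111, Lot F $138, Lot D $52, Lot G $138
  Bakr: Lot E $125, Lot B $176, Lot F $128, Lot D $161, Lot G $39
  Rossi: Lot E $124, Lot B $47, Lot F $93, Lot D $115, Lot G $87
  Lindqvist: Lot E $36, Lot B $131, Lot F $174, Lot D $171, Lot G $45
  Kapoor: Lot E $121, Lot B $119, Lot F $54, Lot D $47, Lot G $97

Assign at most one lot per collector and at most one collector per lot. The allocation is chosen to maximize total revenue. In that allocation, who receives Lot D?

This is the linear assignment problem.
Optimal: Osei→Lot G ($138), Bakr→Lot B ($176), Rossi→Lot D ($115), Lindqvist→Lot F ($174), Kapoor→Lot E ($121) — total 138+176+115+174+121 = $724.
Row-greedy (each collector in turn takes its best remaining lot) gives $706, worse by 18.
Next-best assignment: Osei→Lot G, Bakr→Lot D, Rossi→Lot E, Lindqvist→Lot F, Kapoor→Lot B = $716.
Swapping Kapoor↔Osei (Kapoor→Lot G $97, Osei→Lot E $129) loses 33.
Checked against all permutations: $724 is optimal.
Rossi's own top lot is Lot E ($124), but forcing Rossi→Lot E and reassigning the rest optimally gives only $716 — worse by 8.

Rossi receives Lot D.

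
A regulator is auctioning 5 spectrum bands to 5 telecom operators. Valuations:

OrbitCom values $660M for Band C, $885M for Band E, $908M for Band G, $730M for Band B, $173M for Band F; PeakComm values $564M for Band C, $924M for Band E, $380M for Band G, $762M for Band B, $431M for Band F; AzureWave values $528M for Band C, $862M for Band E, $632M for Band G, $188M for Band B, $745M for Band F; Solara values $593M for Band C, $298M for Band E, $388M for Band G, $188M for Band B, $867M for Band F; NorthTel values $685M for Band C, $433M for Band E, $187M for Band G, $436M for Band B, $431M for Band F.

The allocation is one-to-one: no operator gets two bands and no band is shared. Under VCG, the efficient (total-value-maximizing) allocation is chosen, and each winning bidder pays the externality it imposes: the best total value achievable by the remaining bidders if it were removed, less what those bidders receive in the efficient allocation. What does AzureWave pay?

AzureWave pays $162M.

Efficient allocation: OrbitCom→Band G ($908M), PeakComm→Band B ($762M), AzureWave→Band E ($862M), Solara→Band F ($867M), NorthTel→Band C ($685M); total welfare W = $4084M.
AzureWave receives Band E at value $862M, so the others get W − 862 = $3222M.
Without AzureWave: best allocation of the remaining 4 bidders over all 5 bands is OrbitCom→Band G ($908M), PeakComm→Band E ($924M), Solara→Band F ($867M), NorthTel→Band C ($685M), total $3384M.
VCG payment = (others' best without AzureWave) − (others' welfare with AzureWave) = 3384 − 3222 = $162M.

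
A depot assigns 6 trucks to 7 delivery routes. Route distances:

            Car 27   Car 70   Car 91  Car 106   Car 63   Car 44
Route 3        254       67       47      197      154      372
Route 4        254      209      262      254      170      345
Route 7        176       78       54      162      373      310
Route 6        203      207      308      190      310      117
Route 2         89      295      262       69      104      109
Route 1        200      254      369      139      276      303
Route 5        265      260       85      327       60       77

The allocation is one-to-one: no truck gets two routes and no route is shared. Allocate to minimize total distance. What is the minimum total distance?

Minimum total: 526 km

Optimal: Car 27→Route 2 (89 km), Car 70→Route 3 (67 km), Car 91→Route 7 (54 km), Car 106→Route 1 (139 km), Car 63→Route 5 (60 km), Car 44→Route 6 (117 km) — total 89+67+54+139+60+117 = 526 km.
Next-best assignment: Car 27→Route 2, Car 70→Route 7, Car 91→Route 3, Car 106→Route 1, Car 63→Route 5, Car 44→Route 6 = 530 km.
Checked against all permutations: 526 km is optimal.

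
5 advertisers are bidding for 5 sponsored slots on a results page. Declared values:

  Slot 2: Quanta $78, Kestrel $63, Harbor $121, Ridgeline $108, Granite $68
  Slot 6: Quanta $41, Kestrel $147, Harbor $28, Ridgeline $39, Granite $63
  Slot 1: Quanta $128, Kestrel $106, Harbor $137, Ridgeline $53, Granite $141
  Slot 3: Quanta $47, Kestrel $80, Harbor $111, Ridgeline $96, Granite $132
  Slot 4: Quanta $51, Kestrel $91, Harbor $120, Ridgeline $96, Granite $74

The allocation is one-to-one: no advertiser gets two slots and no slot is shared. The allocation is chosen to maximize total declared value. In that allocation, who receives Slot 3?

Granite receives Slot 3.

Optimal: Quanta→Slot 1 ($128), Kestrel→Slot 6 ($147), Harbor→Slot 4 ($120), Ridgeline→Slot 2 ($108), Granite→Slot 3 ($132) — total 128+147+120+108+132 = $635.
Column-greedy (each slot in turn goes to its best remaining advertiser) gives $556, worse by 79.
Swapping Ridgeline↔Kestrel (Ridgeline→Slot 6 $39, Kestrel→Slot 2 $63) loses 153.
Granite's own top slot is Slot 1 ($141), but forcing Granite→Slot 1 and reassigning the rest optimally gives only $582 — worse by 53.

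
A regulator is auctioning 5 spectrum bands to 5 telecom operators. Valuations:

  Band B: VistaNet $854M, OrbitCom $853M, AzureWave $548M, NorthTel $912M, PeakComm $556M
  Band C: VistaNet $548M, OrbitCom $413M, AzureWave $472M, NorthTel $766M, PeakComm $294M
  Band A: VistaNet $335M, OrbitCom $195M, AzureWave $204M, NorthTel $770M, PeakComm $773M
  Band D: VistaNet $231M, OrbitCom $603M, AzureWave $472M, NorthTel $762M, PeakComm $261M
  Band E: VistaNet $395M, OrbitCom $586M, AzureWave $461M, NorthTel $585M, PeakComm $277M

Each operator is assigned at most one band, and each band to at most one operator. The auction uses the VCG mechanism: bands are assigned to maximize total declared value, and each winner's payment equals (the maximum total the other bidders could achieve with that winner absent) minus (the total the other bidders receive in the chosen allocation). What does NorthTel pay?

NorthTel pays $11M.

Efficient allocation: VistaNet→Band B ($854M), OrbitCom→Band D ($603M), AzureWave→Band E ($461M), NorthTel→Band C ($766M), PeakComm→Band A ($773M); total welfare W = $3457M.
NorthTel receives Band C at value $766M, so the others get W − 766 = $2691M.
Without NorthTel: best allocation of the remaining 4 bidders over all 5 bands is VistaNet→Band B ($854M), OrbitCom→Band D ($603M), AzureWave→Band C ($472M), PeakComm→Band A ($773M), total $2702M.
VCG payment = (others' best without NorthTel) − (others' welfare with NorthTel) = 2702 − 2691 = $11M.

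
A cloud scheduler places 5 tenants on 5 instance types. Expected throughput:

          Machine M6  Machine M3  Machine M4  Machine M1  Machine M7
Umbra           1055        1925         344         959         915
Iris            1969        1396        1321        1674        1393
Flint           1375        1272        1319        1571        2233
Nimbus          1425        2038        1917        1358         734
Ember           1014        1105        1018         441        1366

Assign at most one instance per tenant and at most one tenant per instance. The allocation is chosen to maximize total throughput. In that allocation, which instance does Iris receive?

This is the linear assignment problem.
Optimal: Umbra→Machine M3 (1925 ops/s), Iris→Machine M1 (1674 ops/s), Flint→Machine M7 (2233 ops/s), Nimbus→Machine M4 (1917 ops/s), Ember→Machine M6 (1014 ops/s) — total 1925+1674+2233+1917+1014 = 8763 ops/s.
Checked against all permutations: 8763 ops/s is optimal.
Iris's own top instance is Machine M6 (1969 ops/s), but forcing Iris→Machine M6 and reassigning the rest optimally gives only 8748 ops/s — worse by 15.

Iris receives Machine M1.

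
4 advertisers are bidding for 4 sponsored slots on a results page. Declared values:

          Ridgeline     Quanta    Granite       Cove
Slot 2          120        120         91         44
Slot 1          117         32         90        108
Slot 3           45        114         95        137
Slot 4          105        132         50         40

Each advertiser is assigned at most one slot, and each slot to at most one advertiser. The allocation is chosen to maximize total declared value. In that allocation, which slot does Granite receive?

Granite receives Slot 1.

Optimal: Ridgeline→Slot 2 ($120), Quanta→Slot 4 ($132), Granite→Slot 1 ($90), Cove→Slot 3 ($137) — total 120+132+90+137 = $479.
Row-greedy (each advertiser in turn takes its best remaining slot) gives $455, worse by 24.
Granite's own top slot is Slot 3 ($95), but forcing Granite→Slot 3 and reassigning the rest optimally gives only $455 — worse by 24.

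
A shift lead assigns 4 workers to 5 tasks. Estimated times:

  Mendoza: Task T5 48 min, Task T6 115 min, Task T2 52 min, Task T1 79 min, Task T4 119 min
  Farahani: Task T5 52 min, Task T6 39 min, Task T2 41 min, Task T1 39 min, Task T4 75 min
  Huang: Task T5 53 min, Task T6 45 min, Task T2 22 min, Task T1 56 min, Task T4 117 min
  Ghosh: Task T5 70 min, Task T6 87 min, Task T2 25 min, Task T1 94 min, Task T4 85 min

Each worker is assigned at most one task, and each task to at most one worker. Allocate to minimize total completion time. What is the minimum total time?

Optimal: Mendoza→Task T5 (48 min), Farahani→Task T1 (39 min), Huang→Task T6 (45 min), Ghosh→Task T2 (25 min) — total 48+39+45+25 = 157 min.
Next-best assignment: Mendoza→Task T5, Farahani→Task T6, Huang→Task T1, Ghosh→Task T2 = 168 min.

Minimum total: 157 min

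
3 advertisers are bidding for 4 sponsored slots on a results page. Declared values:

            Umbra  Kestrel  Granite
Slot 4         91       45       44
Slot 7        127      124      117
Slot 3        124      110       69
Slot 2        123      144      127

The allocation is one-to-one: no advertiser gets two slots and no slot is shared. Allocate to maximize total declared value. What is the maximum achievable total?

Optimal: Umbra→Slot 3 ($124), Kestrel→Slot 2 ($144), Granite→Slot 7 ($117) — total 124+144+117 = $385.
Row-greedy (each advertiser in turn takes its best remaining slot) gives $340, worse by 45.
Next-best assignment: Umbra→Slot 3, Kestrel→Slot 7, Granite→Slot 2 = $375.
Swapping Kestrel↔Granite (Kestrel→Slot 7 $124, Granite→Slot 2 $127) loses 10.

Maximum total: $385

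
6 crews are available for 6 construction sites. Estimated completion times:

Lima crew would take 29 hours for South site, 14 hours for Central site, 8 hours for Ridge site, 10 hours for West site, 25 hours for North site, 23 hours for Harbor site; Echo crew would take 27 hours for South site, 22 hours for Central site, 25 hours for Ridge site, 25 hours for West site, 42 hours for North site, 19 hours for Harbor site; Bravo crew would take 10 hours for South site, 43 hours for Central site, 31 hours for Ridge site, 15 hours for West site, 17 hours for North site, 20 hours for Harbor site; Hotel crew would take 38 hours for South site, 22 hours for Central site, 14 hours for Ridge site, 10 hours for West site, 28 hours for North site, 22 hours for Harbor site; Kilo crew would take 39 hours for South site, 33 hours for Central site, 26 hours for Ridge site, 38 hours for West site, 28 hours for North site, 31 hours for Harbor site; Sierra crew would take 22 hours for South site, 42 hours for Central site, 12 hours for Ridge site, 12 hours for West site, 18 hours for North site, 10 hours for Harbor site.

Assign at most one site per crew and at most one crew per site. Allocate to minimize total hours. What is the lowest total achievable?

Min total: 88 hours

Optimal: Lima crew→Ridge site (8 hours), Echo crew→Central site (22 hours), Bravo crew→South site (10 hours), Hotel crew→West site (10 hours), Kilo crew→North site (28 hours), Sierra crew→Harbor site (10 hours) — total 8+22+10+10+28+10 = 88 hours.
Row-greedy (each crew in turn takes its cheapest remaining site) gives 117 hours, worse by 29.
Next-best assignment: Lima crew→Central site, Echo crew→Harbor site, Bravo crew→South site, Hotel crew→West site, Kilo crew→North site, Sierra crew→Ridge site = 93 hours.
Swapping Lima crew↔Bravo crew (Lima crew→South site 29 hours, Bravo crew→Ridge site 31 hours) adds 42.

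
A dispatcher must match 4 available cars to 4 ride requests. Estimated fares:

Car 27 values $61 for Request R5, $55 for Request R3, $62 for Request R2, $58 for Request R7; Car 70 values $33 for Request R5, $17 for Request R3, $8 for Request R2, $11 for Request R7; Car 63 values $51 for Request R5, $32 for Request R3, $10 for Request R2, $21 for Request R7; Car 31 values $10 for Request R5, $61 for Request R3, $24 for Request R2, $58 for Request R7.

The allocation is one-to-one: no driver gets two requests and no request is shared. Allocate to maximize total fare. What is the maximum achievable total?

Max total: $188

This is the linear assignment problem.
Optimal: Car 27→Request R2 ($62), Car 70→Request R3 ($17), Car 63→Request R5 ($51), Car 31→Request R7 ($58) — total 62+17+51+58 = $188.
Column-greedy (each request in turn goes to its best remaining driver) gives $143, worse by 45.
Next-best assignment: Car 27→Request R2, Car 70→Request R5, Car 63→Request R3, Car 31→Request R7 = $185.
Every other assignment is strictly worse.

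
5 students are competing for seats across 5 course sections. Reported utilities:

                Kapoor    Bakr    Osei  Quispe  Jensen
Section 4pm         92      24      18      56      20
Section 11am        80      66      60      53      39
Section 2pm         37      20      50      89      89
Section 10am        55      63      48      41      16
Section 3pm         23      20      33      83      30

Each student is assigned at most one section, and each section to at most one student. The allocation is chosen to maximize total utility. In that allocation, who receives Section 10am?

This is a one-to-one assignment (maximum-weight bipartite matching).
Optimal: Kapoor→Section 4pm (92 points), Bakr→Section 10am (63 points), Osei→Section 11am (60 points), Quispe→Section 3pm (83 points), Jensen→Section 2pm (89 points) — total 92+63+60+83+89 = 387 points.
Row-greedy (each student in turn takes its best remaining section) gives 307 points, worse by 80.
Next-best assignment: Kapoor→Section 4pm, Bakr→Section 11am, Osei→Section 10am, Quispe→Section 3pm, Jensen→Section 2pm = 378 points.
Bakr's own top section is Section 11am (66 points), but forcing Bakr→Section 11am and reassigning the rest optimally gives only 378 points — worse by 9.

Bakr receives Section 10am.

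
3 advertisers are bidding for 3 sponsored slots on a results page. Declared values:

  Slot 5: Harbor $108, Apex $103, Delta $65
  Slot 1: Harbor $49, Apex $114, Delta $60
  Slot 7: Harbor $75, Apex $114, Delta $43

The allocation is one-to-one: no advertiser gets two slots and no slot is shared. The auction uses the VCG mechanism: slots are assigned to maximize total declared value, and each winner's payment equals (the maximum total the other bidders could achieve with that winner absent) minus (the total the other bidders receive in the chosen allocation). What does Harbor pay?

Efficient allocation: Harbor→Slot 5 ($108), Apex→Slot 7 ($114), Delta→Slot 1 ($60); total welfare W = $282.
Harbor receives Slot 5 at value $108, so the others get W − 108 = $174.
Without Harbor: best allocation of the remaining 2 bidders over all 3 slots is Apex→Slot 1 ($114), Delta→Slot 5 ($65), total $179.
VCG payment = (others' best without Harbor) − (others' welfare with Harbor) = 179 − 174 = $5.

Harbor pays $5.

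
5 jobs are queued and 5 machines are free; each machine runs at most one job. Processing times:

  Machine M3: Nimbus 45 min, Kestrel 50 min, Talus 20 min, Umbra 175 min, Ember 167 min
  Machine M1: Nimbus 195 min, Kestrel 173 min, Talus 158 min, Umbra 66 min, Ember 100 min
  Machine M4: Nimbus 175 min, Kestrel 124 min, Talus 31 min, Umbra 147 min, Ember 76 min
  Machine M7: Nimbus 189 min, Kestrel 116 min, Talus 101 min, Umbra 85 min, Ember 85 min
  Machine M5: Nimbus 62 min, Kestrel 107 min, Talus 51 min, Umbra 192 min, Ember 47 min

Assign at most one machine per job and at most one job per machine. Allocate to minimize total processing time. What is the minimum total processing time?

Optimal: Nimbus→Machine M5 (62 min), Kestrel→Machine M3 (50 min), Talus→Machine M4 (31 min), Umbra→Machine M1 (66 min), Ember→Machine M7 (85 min) — total 62+50+31+66+85 = 294 min.
Row-greedy (each job in turn takes its cheapest remaining machine) gives 334 min, worse by 40.
Next-best assignment: Nimbus→Machine M3, Kestrel→Machine M7, Talus→Machine M4, Umbra→Machine M1, Ember→Machine M5 = 305 min.
Checked against all permutations: 294 min is optimal.

Minimum total: 294 min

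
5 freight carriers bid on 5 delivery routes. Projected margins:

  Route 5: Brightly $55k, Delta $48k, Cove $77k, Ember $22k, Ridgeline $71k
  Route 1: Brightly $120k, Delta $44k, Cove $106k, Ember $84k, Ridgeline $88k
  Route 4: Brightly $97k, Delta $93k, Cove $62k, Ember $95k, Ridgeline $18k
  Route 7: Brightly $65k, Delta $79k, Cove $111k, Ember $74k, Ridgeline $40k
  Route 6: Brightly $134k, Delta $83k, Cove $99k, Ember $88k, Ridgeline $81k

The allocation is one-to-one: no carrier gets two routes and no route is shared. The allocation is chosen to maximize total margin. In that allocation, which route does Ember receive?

Ember receives Route 1.

Optimal: Brightly→Route 6 ($134k), Delta→Route 4 ($93k), Cove→Route 7 ($111k), Ember→Route 1 ($84k), Ridgeline→Route 5 ($71k) — total 134+93+111+84+71 = $493k.
Column-greedy (each route in turn goes to its best remaining carrier) gives $452k, worse by 41.
Swapping Brightly↔Ember (Brightly→Route 1 $120k, Ember→Route 6 $88k) loses 10.
Ember's own top route is Route 4 ($95k), but forcing Ember→Route 4 and reassigning the rest optimally gives only $485k — worse by 8.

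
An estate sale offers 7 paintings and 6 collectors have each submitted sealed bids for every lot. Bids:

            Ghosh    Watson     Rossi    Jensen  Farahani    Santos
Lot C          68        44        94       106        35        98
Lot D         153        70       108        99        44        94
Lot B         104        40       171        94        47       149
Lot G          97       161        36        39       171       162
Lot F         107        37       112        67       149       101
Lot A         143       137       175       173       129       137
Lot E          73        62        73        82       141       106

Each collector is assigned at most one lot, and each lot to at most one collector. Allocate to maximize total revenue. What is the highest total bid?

Maximum total: $913

Optimal: Ghosh→Lot D ($153), Watson→Lot G ($161), Rossi→Lot B ($171), Jensen→Lot A ($173), Farahani→Lot F ($149), Santos→Lot E ($106) — total 153+161+171+173+149+106 = $913.
Next-best assignment: Ghosh→Lot D, Watson→Lot G, Rossi→Lot B, Jensen→Lot A, Farahani→Lot F, Santos→Lot C = $905.
Checked against all permutations: $913 is optimal.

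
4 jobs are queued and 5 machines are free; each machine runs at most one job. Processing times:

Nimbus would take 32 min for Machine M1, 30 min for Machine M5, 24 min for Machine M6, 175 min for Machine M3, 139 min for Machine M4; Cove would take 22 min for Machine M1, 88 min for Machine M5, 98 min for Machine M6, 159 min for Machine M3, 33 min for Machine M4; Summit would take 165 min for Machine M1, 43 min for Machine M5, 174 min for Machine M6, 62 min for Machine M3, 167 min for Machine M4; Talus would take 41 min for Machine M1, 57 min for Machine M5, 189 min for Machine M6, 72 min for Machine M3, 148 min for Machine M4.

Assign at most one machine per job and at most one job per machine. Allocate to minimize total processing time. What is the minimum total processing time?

Minimum total: 141 min

Treat this as an assignment problem: match each job to one machine.
Optimal: Nimbus→Machine M6 (24 min), Cove→Machine M4 (33 min), Summit→Machine M5 (43 min), Talus→Machine M1 (41 min) — total 24+33+43+41 = 141 min.
Row-greedy (each job in turn takes its cheapest remaining machine) gives 161 min, worse by 20.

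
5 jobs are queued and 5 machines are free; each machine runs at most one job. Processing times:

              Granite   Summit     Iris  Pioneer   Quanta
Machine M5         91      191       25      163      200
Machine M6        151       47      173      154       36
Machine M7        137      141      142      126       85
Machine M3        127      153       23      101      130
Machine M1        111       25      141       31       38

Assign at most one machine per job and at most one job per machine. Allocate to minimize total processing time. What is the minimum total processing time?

Optimal: Granite→Machine M5 (91 min), Summit→Machine M6 (47 min), Iris→Machine M3 (23 min), Pioneer→Machine M1 (31 min), Quanta→Machine M7 (85 min) — total 91+47+23+31+85 = 277 min.
Column-greedy (each machine in turn goes to its cheapest remaining job) gives 339 min, worse by 62.
Checked against all permutations: 277 min is optimal.

Min total: 277 min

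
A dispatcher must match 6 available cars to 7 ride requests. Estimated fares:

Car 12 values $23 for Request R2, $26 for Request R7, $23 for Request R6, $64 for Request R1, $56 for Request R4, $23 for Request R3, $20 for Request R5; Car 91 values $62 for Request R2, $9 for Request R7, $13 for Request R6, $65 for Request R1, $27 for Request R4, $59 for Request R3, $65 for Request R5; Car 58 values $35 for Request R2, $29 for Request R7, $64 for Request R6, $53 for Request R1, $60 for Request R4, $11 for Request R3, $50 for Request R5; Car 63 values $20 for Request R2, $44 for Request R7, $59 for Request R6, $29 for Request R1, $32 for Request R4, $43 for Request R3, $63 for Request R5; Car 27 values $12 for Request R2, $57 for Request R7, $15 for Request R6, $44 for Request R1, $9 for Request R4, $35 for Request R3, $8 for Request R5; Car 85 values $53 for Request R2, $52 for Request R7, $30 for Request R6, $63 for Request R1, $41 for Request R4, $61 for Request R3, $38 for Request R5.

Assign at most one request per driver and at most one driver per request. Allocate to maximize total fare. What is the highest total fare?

Max total: $371

This is a one-to-one assignment (maximum-weight bipartite matching).
Optimal: Car 12→Request R1 ($64), Car 91→Request R2 ($62), Car 58→Request R6 ($64), Car 63→Request R5 ($63), Car 27→Request R7 ($57), Car 85→Request R3 ($61) — total 64+62+64+63+57+61 = $371.
Column-greedy (each request in turn goes to its best remaining driver) gives $331, worse by 40.
Next-best assignment: Car 12→Request R1, Car 91→Request R2, Car 58→Request R4, Car 63→Request R5, Car 27→Request R7, Car 85→Request R3 = $367.
Every other assignment is strictly worse.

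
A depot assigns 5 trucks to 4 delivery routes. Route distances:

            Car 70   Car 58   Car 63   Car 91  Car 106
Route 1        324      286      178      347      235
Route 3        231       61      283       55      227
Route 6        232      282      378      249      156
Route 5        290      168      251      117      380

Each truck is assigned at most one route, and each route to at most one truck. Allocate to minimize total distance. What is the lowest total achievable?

Optimal: Car 63→Route 1 (178 km), Car 58→Route 3 (61 km), Car 106→Route 6 (156 km), Car 91→Route 5 (117 km) — total 178+61+156+117 = 512 km.
Row-greedy (each truck in turn takes its cheapest remaining route) gives 826 km, worse by 314.
Next-best assignment: Car 63→Route 1, Car 91→Route 3, Car 106→Route 6, Car 58→Route 5 = 557 km.
No other one-to-one assignment undercuts 512 km.

Minimum total: 512 km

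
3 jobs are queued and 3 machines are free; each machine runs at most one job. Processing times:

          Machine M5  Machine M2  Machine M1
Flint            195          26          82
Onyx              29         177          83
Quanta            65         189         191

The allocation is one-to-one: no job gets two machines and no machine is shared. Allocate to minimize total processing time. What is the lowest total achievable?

Min total: 174 min

This is the linear assignment problem.
Optimal: Flint→Machine M2 (26 min), Onyx→Machine M1 (83 min), Quanta→Machine M5 (65 min) — total 26+83+65 = 174 min.
Row-greedy (each job in turn takes its cheapest remaining machine) gives 246 min, worse by 72.
Swapping Quanta↔Flint (Quanta→Machine M2 189 min, Flint→Machine M5 195 min) adds 293.
Every other assignment is strictly worse.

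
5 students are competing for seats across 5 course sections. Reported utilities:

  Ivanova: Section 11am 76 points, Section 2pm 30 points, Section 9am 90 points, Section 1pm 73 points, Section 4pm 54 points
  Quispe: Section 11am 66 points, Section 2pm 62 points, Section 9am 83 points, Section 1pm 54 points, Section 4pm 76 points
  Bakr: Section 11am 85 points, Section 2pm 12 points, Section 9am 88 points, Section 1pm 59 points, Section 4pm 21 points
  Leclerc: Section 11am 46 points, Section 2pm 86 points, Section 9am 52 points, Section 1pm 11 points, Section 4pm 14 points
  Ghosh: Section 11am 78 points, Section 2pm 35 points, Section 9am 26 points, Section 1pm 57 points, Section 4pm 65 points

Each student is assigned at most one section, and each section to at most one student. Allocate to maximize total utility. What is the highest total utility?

This is the linear assignment problem.
Optimal: Ivanova→Section 1pm (73 points), Quispe→Section 4pm (76 points), Bakr→Section 9am (88 points), Leclerc→Section 2pm (86 points), Ghosh→Section 11am (78 points) — total 73+76+88+86+78 = 401 points.
Column-greedy (each section in turn goes to its best remaining student) gives 394 points, worse by 7.
Checked against all permutations: 401 points is optimal.

Max total: 401 points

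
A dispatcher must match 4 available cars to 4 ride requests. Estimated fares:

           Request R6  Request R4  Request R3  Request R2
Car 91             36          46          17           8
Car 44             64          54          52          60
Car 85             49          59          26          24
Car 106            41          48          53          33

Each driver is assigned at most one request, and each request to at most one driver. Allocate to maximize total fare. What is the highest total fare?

Treat this as an assignment problem: match each driver to one request.
Optimal: Car 91→Request R6 ($36), Car 44→Request R2 ($60), Car 85→Request R4 ($59), Car 106→Request R3 ($53) — total 36+60+59+53 = $208.
Swapping Car 44↔Car 85 (Car 44→Request R4 $54, Car 85→Request R2 $24) loses 41.

Maximum total: $208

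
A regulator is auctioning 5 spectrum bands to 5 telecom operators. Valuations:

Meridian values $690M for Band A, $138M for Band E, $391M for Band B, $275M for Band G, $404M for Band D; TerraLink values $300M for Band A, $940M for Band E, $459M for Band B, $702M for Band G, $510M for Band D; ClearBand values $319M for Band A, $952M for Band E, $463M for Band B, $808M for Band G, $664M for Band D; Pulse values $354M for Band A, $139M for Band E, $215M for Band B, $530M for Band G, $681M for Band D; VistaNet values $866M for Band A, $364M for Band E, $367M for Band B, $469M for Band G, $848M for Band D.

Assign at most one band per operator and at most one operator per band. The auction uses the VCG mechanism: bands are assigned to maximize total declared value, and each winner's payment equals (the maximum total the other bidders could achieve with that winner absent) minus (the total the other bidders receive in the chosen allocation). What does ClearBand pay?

Efficient allocation: Meridian→Band B ($391M), TerraLink→Band E ($940M), ClearBand→Band G ($808M), Pulse→Band D ($681M), VistaNet→Band A ($866M); total welfare W = $3686M.
ClearBand receives Band G at value $808M, so the others get W − 808 = $2878M.
Without ClearBand: best allocation of the remaining 4 bidders over all 5 bands is Meridian→Band A ($690M), TerraLink→Band E ($940M), Pulse→Band G ($530M), VistaNet→Band D ($848M), total $3008M.
VCG payment = (others' best without ClearBand) − (others' welfare with ClearBand) = 3008 − 2878 = $130M.

ClearBand pays $130M.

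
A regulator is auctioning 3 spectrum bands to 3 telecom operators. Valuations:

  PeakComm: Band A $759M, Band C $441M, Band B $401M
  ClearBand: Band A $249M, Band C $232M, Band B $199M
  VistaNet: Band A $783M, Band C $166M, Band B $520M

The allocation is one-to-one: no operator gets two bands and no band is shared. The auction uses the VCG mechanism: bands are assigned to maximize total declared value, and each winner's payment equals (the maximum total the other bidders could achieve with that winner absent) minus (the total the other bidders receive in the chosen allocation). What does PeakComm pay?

PeakComm pays $263M.

Efficient allocation: PeakComm→Band A ($759M), ClearBand→Band C ($232M), VistaNet→Band B ($520M); total welfare W = $1511M.
PeakComm receives Band A at value $759M, so the others get W − 759 = $752M.
Without PeakComm: best allocation of the remaining 2 bidders over all 3 bands is ClearBand→Band C ($232M), VistaNet→Band A ($783M), total $1015M.
VCG payment = (others' best without PeakComm) − (others' welfare with PeakComm) = 1015 − 752 = $263M.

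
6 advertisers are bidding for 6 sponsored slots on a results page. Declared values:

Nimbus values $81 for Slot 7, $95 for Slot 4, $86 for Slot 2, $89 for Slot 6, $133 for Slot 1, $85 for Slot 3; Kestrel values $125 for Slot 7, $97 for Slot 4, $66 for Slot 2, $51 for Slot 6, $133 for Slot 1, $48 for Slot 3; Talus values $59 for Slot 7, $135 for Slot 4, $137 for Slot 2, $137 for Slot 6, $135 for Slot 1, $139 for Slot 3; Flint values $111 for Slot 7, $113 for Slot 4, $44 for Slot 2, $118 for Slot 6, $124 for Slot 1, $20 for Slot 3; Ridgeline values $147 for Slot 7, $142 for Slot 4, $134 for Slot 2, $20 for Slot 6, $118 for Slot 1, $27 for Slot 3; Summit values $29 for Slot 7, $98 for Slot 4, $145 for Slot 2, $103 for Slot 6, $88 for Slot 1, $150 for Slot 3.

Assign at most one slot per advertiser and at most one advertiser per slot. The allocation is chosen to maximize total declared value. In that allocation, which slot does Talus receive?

This is a one-to-one assignment (maximum-weight bipartite matching).
Optimal: Nimbus→Slot 1 ($133), Kestrel→Slot 7 ($125), Talus→Slot 2 ($137), Flint→Slot 6 ($118), Ridgeline→Slot 4 ($142), Summit→Slot 3 ($150) — total 133+125+137+118+142+150 = $805.
Column-greedy (each slot in turn goes to its best remaining advertiser) gives $726, worse by 79.
No other one-to-one assignment exceeds $805.
Talus's own top slot is Slot 3 ($139), but forcing Talus→Slot 3 and reassigning the rest optimally gives only $802 — worse by 3.

Talus receives Slot 2.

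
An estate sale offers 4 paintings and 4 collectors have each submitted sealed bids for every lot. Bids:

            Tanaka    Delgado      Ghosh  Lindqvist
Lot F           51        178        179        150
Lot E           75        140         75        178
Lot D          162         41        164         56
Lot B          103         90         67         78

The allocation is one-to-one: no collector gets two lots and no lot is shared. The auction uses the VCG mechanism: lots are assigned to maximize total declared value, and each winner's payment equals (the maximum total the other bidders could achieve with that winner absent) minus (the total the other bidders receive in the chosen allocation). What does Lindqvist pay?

Lindqvist pays $36.

Efficient allocation: Tanaka→Lot B ($103), Delgado→Lot F ($178), Ghosh→Lot D ($164), Lindqvist→Lot E ($178); total welfare W = $623.
Lindqvist receives Lot E at value $178, so the others get W − 178 = $445.
Without Lindqvist: best allocation of the remaining 3 bidders over all 4 lots is Tanaka→Lot D ($162), Delgado→Lot E ($140), Ghosh→Lot F ($179), total $481.
VCG payment = (others' best without Lindqvist) − (others' welfare with Lindqvist) = 481 − 445 = $36.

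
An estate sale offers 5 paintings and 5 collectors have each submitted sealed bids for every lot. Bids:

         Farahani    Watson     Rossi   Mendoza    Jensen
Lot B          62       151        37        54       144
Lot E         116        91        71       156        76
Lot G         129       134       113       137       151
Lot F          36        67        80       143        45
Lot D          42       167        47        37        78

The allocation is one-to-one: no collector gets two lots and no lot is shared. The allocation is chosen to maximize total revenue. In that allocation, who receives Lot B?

This is the linear assignment problem.
Optimal: Farahani→Lot E ($116), Watson→Lot D ($167), Rossi→Lot G ($113), Mendoza→Lot F ($143), Jensen→Lot B ($144) — total 116+167+113+143+144 = $683.
Max-entry greedy (repeatedly take the single best remaining cell) gives $616, worse by 67.
Next-best assignment: Farahani→Lot G, Watson→Lot D, Rossi→Lot F, Mendoza→Lot E, Jensen→Lot B = $676.
Every other assignment is strictly worse.
Jensen's own top lot is Lot G ($151), but forcing Jensen→Lot G and reassigning the rest optimally gives only $616 — worse by 67.

Jensen receives Lot B.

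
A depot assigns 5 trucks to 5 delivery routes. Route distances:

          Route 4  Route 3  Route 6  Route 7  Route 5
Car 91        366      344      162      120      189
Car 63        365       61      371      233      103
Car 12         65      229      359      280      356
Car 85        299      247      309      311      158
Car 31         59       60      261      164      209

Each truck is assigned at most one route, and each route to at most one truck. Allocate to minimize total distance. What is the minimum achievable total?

Treat this as an assignment problem: match each truck to one route.
Optimal: Car 91→Route 6 (162 km), Car 63→Route 3 (61 km), Car 12→Route 4 (65 km), Car 85→Route 5 (158 km), Car 31→Route 7 (164 km) — total 162+61+65+158+164 = 610 km.
Row-greedy (each truck in turn takes its cheapest remaining route) gives 665 km, worse by 55.
Swapping Car 12↔Car 91 (Car 12→Route 6 359 km, Car 91→Route 4 366 km) adds 498.
Every other assignment is strictly worse.

Minimum total: 610 km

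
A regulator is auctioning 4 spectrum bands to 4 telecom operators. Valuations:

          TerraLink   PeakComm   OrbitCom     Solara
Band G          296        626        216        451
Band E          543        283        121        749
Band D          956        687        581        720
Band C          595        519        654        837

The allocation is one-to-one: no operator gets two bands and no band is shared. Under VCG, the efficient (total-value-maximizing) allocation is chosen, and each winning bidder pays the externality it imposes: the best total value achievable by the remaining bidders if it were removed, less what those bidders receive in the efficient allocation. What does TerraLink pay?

Efficient allocation: TerraLink→Band D ($956M), PeakComm→Band G ($626M), OrbitCom→Band C ($654M), Solara→Band E ($749M); total welfare W = $2985M.
TerraLink receives Band D at value $956M, so the others get W − 956 = $2029M.
Without TerraLink: best allocation of the remaining 3 bidders over all 4 bands is PeakComm→Band D ($687M), OrbitCom→Band C ($654M), Solara→Band E ($749M), total $2090M.
VCG payment = (others' best without TerraLink) − (others' welfare with TerraLink) = 2090 − 2029 = $61M.

TerraLink pays $61M.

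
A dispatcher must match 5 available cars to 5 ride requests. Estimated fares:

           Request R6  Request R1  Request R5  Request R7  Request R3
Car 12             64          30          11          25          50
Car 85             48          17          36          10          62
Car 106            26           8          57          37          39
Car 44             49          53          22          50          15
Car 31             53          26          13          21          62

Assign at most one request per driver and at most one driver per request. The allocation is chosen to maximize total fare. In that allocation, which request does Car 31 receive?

Treat this as an assignment problem: match each driver to one request.
Optimal: Car 12→Request R6 ($64), Car 85→Request R3 ($62), Car 106→Request R5 ($57), Car 44→Request R7 ($50), Car 31→Request R1 ($26) — total 64+62+57+50+26 = $259.
No other one-to-one assignment exceeds $259.
Car 31's own top request is Request R3 ($62), but forcing Car 31→Request R3 and reassigning the rest optimally gives only $252 — worse by 7.

Car 31 receives Request R1.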